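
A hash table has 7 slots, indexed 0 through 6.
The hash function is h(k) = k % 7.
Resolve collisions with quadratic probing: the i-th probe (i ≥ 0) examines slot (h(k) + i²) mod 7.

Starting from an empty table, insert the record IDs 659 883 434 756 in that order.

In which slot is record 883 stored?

2

659 hashes to 1; slot 1 is free → place at 1.
883 hashes to 1; 1 taken → place at 2.
434 hashes to 0; slot 0 is free → place at 0.
756 hashes to 0; 0,1 taken → place at 4.
Table: [434, 659, 883, —, 756, —, —]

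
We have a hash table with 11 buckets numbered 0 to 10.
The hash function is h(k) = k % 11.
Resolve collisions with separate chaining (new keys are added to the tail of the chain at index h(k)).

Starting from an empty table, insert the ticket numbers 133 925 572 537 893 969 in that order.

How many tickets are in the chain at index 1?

3

133 -> bucket 1
925 -> bucket 1 (collision)
572 -> bucket 0
537 -> bucket 9
893 -> bucket 2
969 -> bucket 1 (collision)
Final buckets:
0: 572
1: 133 -> 925 -> 969
2: 893
3: -
4: -
5: -
6: -
7: -
8: -
9: 537
10: -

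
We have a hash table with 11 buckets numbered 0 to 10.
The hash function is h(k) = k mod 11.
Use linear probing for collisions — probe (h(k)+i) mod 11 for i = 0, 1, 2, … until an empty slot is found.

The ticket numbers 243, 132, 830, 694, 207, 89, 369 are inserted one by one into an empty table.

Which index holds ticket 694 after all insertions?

2

243: h=1 -> slot 1
132: h=0 -> slot 0
830: h=5 -> slot 5
694: h=1, probe 1,2 -> slot 2
207: h=9 -> slot 9
89: h=1, probe 1,2,3 -> slot 3
369: h=6 -> slot 6
Table: [132, 243, 694, 89, -, 830, 369, -, -, 207, -]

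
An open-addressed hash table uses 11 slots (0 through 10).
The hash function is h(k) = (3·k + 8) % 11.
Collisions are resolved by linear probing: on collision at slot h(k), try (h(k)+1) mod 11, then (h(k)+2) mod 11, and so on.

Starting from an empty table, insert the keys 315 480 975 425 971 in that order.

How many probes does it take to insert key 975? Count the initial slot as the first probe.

315 hashes to 7; slot 7 is free → place at 7.
480 hashes to 7; 7 taken → place at 8.
975 hashes to 7; 7,8 taken → place at 9.
425 hashes to 7; 7,8,9 taken → place at 10.
971 hashes to 6; slot 6 is free → place at 6.
Table: [-, -, -, -, -, -, 971, 315, 480, 975, 425]

3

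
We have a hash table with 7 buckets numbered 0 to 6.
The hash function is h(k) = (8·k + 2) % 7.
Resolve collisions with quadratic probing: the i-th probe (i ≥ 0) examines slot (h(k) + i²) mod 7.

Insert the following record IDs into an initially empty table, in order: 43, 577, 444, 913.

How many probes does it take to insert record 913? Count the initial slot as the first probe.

3

Insert 43: h=3, slot 3 empty → index 3.
Insert 577: h=5, slot 5 empty → index 5.
Insert 444: h=5, slot 5 occupied → index 6.
Insert 913: h=5, slots 5,6 occupied → index 2.
Table: [-, -, 913, 43, -, 577, 444]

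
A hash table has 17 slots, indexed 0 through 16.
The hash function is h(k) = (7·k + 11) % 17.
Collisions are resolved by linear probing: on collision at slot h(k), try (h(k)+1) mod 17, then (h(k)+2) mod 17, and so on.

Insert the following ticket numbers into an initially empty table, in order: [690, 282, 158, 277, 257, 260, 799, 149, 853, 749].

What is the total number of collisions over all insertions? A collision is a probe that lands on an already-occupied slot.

690 hashes to 13; slot 13 is free => place at 13.
282 hashes to 13; 13 taken => place at 14.
158 hashes to 12; slot 12 is free => place at 12.
277 hashes to 12; 12,13,14 taken => place at 15.
257 hashes to 8; slot 8 is free => place at 8.
260 hashes to 12; 12,13,14,15 taken => place at 16.
799 hashes to 11; slot 11 is free => place at 11.
149 hashes to 0; slot 0 is free => place at 0.
853 hashes to 15; 15,16,0 taken => place at 1.
749 hashes to 1; 1 taken => place at 2.
Table: [149, 853, 749, ∅, ∅, ∅, ∅, ∅, 257, ∅, ∅, 799, 158, 690, 282, 277, 260]

12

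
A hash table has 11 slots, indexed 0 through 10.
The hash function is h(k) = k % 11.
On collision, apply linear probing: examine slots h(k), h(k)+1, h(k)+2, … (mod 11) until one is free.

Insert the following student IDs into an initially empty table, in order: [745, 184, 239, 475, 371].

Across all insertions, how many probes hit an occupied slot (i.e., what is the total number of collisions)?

6

745 hashes to 8; slot 8 is free → place at 8.
184 hashes to 8; 8 taken → place at 9.
239 hashes to 8; 8,9 taken → place at 10.
475 hashes to 2; slot 2 is free → place at 2.
371 hashes to 8; 8,9,10 taken → place at 0.
Table: [371, ., 475, ., ., ., ., ., 745, 184, 239]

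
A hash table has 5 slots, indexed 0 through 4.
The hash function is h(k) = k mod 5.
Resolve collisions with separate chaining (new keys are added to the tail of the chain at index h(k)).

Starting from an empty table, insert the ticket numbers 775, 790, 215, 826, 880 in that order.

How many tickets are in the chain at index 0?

4

775 → bucket 0
790 → bucket 0 (collision)
215 → bucket 0 (collision)
826 → bucket 1
880 → bucket 0 (collision)
Final buckets:
0: 775 -> 790 -> 215 -> 880
1: 826
2: —
3: —
4: —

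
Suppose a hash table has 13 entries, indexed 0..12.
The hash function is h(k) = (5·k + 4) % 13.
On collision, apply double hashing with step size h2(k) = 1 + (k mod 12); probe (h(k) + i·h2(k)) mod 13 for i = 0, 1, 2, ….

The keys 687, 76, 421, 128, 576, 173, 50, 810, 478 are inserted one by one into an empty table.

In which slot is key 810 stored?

5

687: h=7 → slot 7
76: h=7, h2=5, probe 7,12 → slot 12
421: h=3 → slot 3
128: h=7, h2=9, probe 7,3,12,8 → slot 8
576: h=11 → slot 11
173: h=11, h2=6, probe 11,4 → slot 4
50: h=7, h2=3, probe 7,10 → slot 10
810: h=11, h2=7, probe 11,5 → slot 5
478: h=2 → slot 2
Table: [_, _, 478, 421, 173, 810, _, 687, 128, _, 50, 576, 76]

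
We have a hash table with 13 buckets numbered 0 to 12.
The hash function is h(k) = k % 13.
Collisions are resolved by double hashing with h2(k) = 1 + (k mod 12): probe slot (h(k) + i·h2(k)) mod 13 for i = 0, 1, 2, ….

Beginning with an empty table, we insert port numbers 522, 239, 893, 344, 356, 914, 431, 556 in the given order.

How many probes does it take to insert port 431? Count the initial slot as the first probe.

Insert 522: h=2, slot 2 empty -> index 2.
Insert 239: h=5, slot 5 empty -> index 5.
Insert 893: h=9, slot 9 empty -> index 9.
Insert 344: h=6, slot 6 empty -> index 6.
Insert 356: h=5, h2=9, slot 5 occupied -> index 1.
Insert 914: h=4, slot 4 empty -> index 4.
Insert 431: h=2, h2=12, slots 2,1 occupied -> index 0.
Insert 556: h=10, slot 10 empty -> index 10.
Table: [431, 356, 522, ., 914, 239, 344, ., ., 893, 556, ., .]

3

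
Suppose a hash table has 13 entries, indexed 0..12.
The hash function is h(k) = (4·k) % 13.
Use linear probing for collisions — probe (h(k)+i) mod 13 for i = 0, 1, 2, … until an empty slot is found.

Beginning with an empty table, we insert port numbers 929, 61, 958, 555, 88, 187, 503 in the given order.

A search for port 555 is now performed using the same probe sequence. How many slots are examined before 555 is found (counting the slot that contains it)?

4

Insert 929: h=11, slot 11 empty → index 11.
Insert 61: h=10, slot 10 empty → index 10.
Insert 958: h=10, slots 10,11 occupied → index 12.
Insert 555: h=10, slots 10,11,12 occupied → index 0.
Insert 88: h=1, slot 1 empty → index 1.
Insert 187: h=7, slot 7 empty → index 7.
Insert 503: h=10, slots 10,11,12,0,1 occupied → index 2.
Table: [555, 88, 503, ., ., ., ., 187, ., ., 61, 929, 958]
Lookup 555: h=10, probe 10,11,12,0 → found at 0.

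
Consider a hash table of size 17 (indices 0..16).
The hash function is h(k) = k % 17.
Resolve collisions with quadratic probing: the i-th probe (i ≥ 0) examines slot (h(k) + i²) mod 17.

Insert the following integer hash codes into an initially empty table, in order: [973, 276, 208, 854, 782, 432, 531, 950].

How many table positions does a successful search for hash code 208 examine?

973 hashes to 4; slot 4 is free -> place at 4.
276 hashes to 4; 4 taken -> place at 5.
208 hashes to 4; 4,5 taken -> place at 8.
854 hashes to 4; 4,5,8 taken -> place at 13.
782 hashes to 0; slot 0 is free -> place at 0.
432 hashes to 7; slot 7 is free -> place at 7.
531 hashes to 4; 4,5,8,13 taken -> place at 3.
950 hashes to 15; slot 15 is free -> place at 15.
Table: [782, -, -, 531, 973, 276, -, 432, 208, -, -, -, -, 854, -, 950, -]
Lookup 208: h=4, probe 4,5,8 → found at 8.

3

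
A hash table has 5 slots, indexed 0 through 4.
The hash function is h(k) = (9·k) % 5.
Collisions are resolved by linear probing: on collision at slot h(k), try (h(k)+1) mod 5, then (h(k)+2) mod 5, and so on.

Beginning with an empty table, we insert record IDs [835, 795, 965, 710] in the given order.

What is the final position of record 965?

2

835 hashes to 0; slot 0 is free => place at 0.
795 hashes to 0; 0 taken => place at 1.
965 hashes to 0; 0,1 taken => place at 2.
710 hashes to 0; 0,1,2 taken => place at 3.
Table: [835, 795, 965, 710, -]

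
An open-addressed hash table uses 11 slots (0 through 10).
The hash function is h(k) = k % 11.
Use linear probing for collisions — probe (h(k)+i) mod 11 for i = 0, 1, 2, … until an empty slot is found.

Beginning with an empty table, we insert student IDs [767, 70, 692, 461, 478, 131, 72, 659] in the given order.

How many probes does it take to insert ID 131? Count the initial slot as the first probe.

767: h=8 → slot 8
70: h=4 → slot 4
692: h=10 → slot 10
461: h=10, probe 10,0 → slot 0
478: h=5 → slot 5
131: h=10, probe 10,0,1 → slot 1
72: h=6 → slot 6
659: h=10, probe 10,0,1,2 → slot 2
Table: [461, 131, 659, ., 70, 478, 72, ., 767, ., 692]

3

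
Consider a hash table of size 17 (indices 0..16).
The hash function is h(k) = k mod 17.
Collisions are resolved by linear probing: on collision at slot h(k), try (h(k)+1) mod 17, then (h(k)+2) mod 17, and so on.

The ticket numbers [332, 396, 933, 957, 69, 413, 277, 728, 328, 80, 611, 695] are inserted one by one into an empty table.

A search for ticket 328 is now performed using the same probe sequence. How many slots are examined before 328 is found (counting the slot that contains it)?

6

332 hashes to 9; slot 9 is free -> place at 9.
396 hashes to 5; slot 5 is free -> place at 5.
933 hashes to 15; slot 15 is free -> place at 15.
957 hashes to 5; 5 taken -> place at 6.
69 hashes to 1; slot 1 is free -> place at 1.
413 hashes to 5; 5,6 taken -> place at 7.
277 hashes to 5; 5,6,7 taken -> place at 8.
728 hashes to 14; slot 14 is free -> place at 14.
328 hashes to 5; 5,6,7,8,9 taken -> place at 10.
80 hashes to 12; slot 12 is free -> place at 12.
611 hashes to 16; slot 16 is free -> place at 16.
695 hashes to 15; 15,16 taken -> place at 0.
Table: [695, 69, ., ., ., 396, 957, 413, 277, 332, 328, ., 80, ., 728, 933, 611]
Lookup 328: h=5, probe 5,6,7,8,9,10 → found at 10.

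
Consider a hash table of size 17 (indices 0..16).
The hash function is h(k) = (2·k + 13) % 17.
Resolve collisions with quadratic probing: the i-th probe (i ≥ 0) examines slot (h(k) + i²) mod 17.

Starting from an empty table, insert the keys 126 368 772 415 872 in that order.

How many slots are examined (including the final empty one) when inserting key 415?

Insert 126: h=10, slot 10 empty → index 10.
Insert 368: h=1, slot 1 empty → index 1.
Insert 772: h=10, slot 10 occupied → index 11.
Insert 415: h=10, slots 10,11 occupied → index 14.
Insert 872: h=6, slot 6 empty → index 6.
Table: [∅, 368, ∅, ∅, ∅, ∅, 872, ∅, ∅, ∅, 126, 772, ∅, ∅, 415, ∅, ∅]

3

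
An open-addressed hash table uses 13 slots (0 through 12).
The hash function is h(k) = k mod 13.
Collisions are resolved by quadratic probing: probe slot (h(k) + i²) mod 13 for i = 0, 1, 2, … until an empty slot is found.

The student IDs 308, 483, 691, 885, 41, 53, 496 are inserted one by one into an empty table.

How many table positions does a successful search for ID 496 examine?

4

308 hashes to 9; slot 9 is free → place at 9.
483 hashes to 2; slot 2 is free → place at 2.
691 hashes to 2; 2 taken → place at 3.
885 hashes to 1; slot 1 is free → place at 1.
41 hashes to 2; 2,3 taken → place at 6.
53 hashes to 1; 1,2 taken → place at 5.
496 hashes to 2; 2,3,6 taken → place at 11.
Table: [., 885, 483, 691, ., 53, 41, ., ., 308, ., 496, .]
Lookup 496: h=2, probe 2,3,6,11 → found at 11.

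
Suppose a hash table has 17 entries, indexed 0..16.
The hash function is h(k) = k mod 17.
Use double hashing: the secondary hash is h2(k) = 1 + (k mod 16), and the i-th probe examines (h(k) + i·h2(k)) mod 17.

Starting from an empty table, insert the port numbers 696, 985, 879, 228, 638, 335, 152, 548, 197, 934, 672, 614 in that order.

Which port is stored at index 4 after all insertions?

548

696: h=16 -> slot 16
985: h=16, h2=10, probe 16,9 -> slot 9
879: h=12 -> slot 12
228: h=7 -> slot 7
638: h=9, h2=15, probe 9,7,5 -> slot 5
335: h=12, h2=16, probe 12,11 -> slot 11
152: h=16, h2=9, probe 16,8 -> slot 8
548: h=4 -> slot 4
197: h=10 -> slot 10
934: h=16, h2=7, probe 16,6 -> slot 6
672: h=9, h2=1, probe 9,10,11,12,13 -> slot 13
614: h=2 -> slot 2
Table: [., ., 614, ., 548, 638, 934, 228, 152, 985, 197, 335, 879, 672, ., ., 696]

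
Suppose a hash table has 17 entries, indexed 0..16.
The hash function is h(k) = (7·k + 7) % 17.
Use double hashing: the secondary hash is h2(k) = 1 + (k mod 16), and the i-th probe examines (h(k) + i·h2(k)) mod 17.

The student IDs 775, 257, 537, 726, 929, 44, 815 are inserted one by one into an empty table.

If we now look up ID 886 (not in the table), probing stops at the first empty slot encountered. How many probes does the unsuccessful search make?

775: h=9 → slot 9
257: h=4 → slot 4
537: h=9, h2=10, probe 9,2 → slot 2
726: h=6 → slot 6
929: h=16 → slot 16
44: h=9, h2=13, probe 9,5 → slot 5
815: h=0 → slot 0
Table: [815, —, 537, —, 257, 44, 726, —, —, 775, —, —, —, —, —, —, 929]
Lookup 886: h=4, h2=7, probe 4,11 → slot 11 empty, not found.

2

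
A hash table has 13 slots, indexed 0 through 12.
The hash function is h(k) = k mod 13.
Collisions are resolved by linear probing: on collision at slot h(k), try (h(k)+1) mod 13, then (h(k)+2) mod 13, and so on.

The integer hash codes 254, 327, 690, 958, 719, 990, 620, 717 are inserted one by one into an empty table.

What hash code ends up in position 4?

719

254 hashes to 7; slot 7 is free -> place at 7.
327 hashes to 2; slot 2 is free -> place at 2.
690 hashes to 1; slot 1 is free -> place at 1.
958 hashes to 9; slot 9 is free -> place at 9.
719 hashes to 4; slot 4 is free -> place at 4.
990 hashes to 2; 2 taken -> place at 3.
620 hashes to 9; 9 taken -> place at 10.
717 hashes to 2; 2,3,4 taken -> place at 5.
Table: [_, 690, 327, 990, 719, 717, _, 254, _, 958, 620, _, _]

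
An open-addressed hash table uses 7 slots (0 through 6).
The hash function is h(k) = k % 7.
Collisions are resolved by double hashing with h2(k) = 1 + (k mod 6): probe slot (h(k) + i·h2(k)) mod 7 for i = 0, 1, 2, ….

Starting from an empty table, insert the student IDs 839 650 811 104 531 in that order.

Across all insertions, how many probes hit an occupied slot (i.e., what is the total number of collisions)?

Insert 839: h=6, slot 6 empty -> index 6.
Insert 650: h=6, h2=3, slot 6 occupied -> index 2.
Insert 811: h=6, h2=2, slot 6 occupied -> index 1.
Insert 104: h=6, h2=3, slots 6,2 occupied -> index 5.
Insert 531: h=6, h2=4, slot 6 occupied -> index 3.
Table: [., 811, 650, 531, ., 104, 839]

5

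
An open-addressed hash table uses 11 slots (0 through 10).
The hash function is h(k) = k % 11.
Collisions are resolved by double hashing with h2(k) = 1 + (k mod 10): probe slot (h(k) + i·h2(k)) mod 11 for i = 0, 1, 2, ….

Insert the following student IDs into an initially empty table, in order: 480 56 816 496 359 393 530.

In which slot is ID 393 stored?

5

480 hashes to 7; slot 7 is free → place at 7.
56 hashes to 1; slot 1 is free → place at 1.
816 hashes to 2; slot 2 is free → place at 2.
496 hashes to 1, h2=7; 1 taken → place at 8.
359 hashes to 7, h2=10; 7 taken → place at 6.
393 hashes to 8, h2=4; 8,1 taken → place at 5.
530 hashes to 2, h2=1; 2 taken → place at 3.
Table: [-, 56, 816, 530, -, 393, 359, 480, 496, -, -]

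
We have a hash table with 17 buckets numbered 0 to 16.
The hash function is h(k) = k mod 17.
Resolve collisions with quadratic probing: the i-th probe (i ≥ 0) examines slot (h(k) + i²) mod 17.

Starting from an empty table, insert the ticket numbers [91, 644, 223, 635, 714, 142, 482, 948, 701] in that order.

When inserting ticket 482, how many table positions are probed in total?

5

91: h=6 → slot 6
644: h=15 → slot 15
223: h=2 → slot 2
635: h=6, probe 6,7 → slot 7
714: h=0 → slot 0
142: h=6, probe 6,7,10 → slot 10
482: h=6, probe 6,7,10,15,5 → slot 5
948: h=13 → slot 13
701: h=4 → slot 4
Table: [714, ∅, 223, ∅, 701, 482, 91, 635, ∅, ∅, 142, ∅, ∅, 948, ∅, 644, ∅]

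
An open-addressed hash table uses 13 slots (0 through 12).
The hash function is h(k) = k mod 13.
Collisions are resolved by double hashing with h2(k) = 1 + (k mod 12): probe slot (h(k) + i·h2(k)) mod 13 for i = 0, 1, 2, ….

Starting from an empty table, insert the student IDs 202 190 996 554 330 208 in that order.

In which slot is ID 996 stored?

Insert 202: h=7, slot 7 empty => index 7.
Insert 190: h=8, slot 8 empty => index 8.
Insert 996: h=8, h2=1, slot 8 occupied => index 9.
Insert 554: h=8, h2=3, slot 8 occupied => index 11.
Insert 330: h=5, slot 5 empty => index 5.
Insert 208: h=0, slot 0 empty => index 0.
Table: [208, ., ., ., ., 330, ., 202, 190, 996, ., 554, .]

9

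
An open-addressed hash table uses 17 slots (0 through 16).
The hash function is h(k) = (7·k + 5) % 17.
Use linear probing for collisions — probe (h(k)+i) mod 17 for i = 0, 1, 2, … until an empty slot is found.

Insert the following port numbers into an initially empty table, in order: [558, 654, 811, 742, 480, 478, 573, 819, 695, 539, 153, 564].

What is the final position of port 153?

7

558 hashes to 1; slot 1 is free => place at 1.
654 hashes to 10; slot 10 is free => place at 10.
811 hashes to 4; slot 4 is free => place at 4.
742 hashes to 14; slot 14 is free => place at 14.
480 hashes to 16; slot 16 is free => place at 16.
478 hashes to 2; slot 2 is free => place at 2.
573 hashes to 4; 4 taken => place at 5.
819 hashes to 9; slot 9 is free => place at 9.
695 hashes to 8; slot 8 is free => place at 8.
539 hashes to 4; 4,5 taken => place at 6.
153 hashes to 5; 5,6 taken => place at 7.
564 hashes to 9; 9,10 taken => place at 11.
Table: [_, 558, 478, _, 811, 573, 539, 153, 695, 819, 654, 564, _, _, 742, _, 480]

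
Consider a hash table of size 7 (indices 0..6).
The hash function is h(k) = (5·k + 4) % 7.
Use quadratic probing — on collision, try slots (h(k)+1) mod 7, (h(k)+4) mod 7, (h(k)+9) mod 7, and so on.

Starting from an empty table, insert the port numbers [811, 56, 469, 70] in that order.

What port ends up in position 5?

469

811 hashes to 6; slot 6 is free => place at 6.
56 hashes to 4; slot 4 is free => place at 4.
469 hashes to 4; 4 taken => place at 5.
70 hashes to 4; 4,5 taken => place at 1.
Table: [., 70, ., ., 56, 469, 811]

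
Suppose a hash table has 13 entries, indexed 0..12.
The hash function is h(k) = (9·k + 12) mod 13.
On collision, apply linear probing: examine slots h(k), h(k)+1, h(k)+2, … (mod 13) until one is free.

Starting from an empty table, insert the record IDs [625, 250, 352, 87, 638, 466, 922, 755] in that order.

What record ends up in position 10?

625 hashes to 8; slot 8 is free -> place at 8.
250 hashes to 0; slot 0 is free -> place at 0.
352 hashes to 8; 8 taken -> place at 9.
87 hashes to 2; slot 2 is free -> place at 2.
638 hashes to 8; 8,9 taken -> place at 10.
466 hashes to 7; slot 7 is free -> place at 7.
922 hashes to 3; slot 3 is free -> place at 3.
755 hashes to 8; 8,9,10 taken -> place at 11.
Table: [250, ∅, 87, 922, ∅, ∅, ∅, 466, 625, 352, 638, 755, ∅]

638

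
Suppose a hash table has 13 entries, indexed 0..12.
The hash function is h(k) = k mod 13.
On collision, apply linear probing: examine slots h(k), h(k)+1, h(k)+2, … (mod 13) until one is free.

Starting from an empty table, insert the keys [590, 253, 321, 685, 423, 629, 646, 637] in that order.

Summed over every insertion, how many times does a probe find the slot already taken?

590 hashes to 5; slot 5 is free => place at 5.
253 hashes to 6; slot 6 is free => place at 6.
321 hashes to 9; slot 9 is free => place at 9.
685 hashes to 9; 9 taken => place at 10.
423 hashes to 7; slot 7 is free => place at 7.
629 hashes to 5; 5,6,7 taken => place at 8.
646 hashes to 9; 9,10 taken => place at 11.
637 hashes to 0; slot 0 is free => place at 0.
Table: [637, —, —, —, —, 590, 253, 423, 629, 321, 685, 646, —]

6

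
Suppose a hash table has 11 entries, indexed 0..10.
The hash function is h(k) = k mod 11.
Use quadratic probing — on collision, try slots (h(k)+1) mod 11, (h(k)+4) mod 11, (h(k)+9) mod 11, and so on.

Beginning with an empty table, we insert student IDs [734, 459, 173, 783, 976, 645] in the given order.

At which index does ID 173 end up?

1

734: h=8 => slot 8
459: h=8, probe 8,9 => slot 9
173: h=8, probe 8,9,1 => slot 1
783: h=2 => slot 2
976: h=8, probe 8,9,1,6 => slot 6
645: h=7 => slot 7
Table: [_, 173, 783, _, _, _, 976, 645, 734, 459, _]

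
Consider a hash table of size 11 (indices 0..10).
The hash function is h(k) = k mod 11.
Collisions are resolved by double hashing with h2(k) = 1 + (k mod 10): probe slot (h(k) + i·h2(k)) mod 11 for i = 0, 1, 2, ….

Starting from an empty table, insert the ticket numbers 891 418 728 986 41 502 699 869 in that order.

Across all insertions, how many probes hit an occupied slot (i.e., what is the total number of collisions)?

8

Insert 891: h=0, slot 0 empty -> index 0.
Insert 418: h=0, h2=9, slot 0 occupied -> index 9.
Insert 728: h=2, slot 2 empty -> index 2.
Insert 986: h=7, slot 7 empty -> index 7.
Insert 41: h=8, slot 8 empty -> index 8.
Insert 502: h=7, h2=3, slot 7 occupied -> index 10.
Insert 699: h=6, slot 6 empty -> index 6.
Insert 869: h=0, h2=10, slots 0,10,9,8,7,6 occupied -> index 5.
Table: [891, -, 728, -, -, 869, 699, 986, 41, 418, 502]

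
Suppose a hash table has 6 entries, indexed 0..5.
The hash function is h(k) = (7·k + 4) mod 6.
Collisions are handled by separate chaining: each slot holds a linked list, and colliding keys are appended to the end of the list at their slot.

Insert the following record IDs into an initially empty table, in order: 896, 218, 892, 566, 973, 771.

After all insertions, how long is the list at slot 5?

Insert 896: h=0, bucket 0 empty → new chain.
Insert 218: h=0, bucket 0 nonempty → append to chain.
Insert 892: h=2, bucket 2 empty → new chain.
Insert 566: h=0, bucket 0 nonempty → append to chain.
Insert 973: h=5, bucket 5 empty → new chain.
Insert 771: h=1, bucket 1 empty → new chain.
Final buckets:
0: 896 -> 218 -> 566
1: 771
2: 892
3: —
4: —
5: 973

1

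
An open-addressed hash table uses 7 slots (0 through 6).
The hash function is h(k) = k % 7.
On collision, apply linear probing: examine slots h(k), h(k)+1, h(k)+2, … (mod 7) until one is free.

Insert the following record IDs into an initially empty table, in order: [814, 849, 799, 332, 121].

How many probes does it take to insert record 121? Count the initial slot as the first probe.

Insert 814: h=2, slot 2 empty => index 2.
Insert 849: h=2, slot 2 occupied => index 3.
Insert 799: h=1, slot 1 empty => index 1.
Insert 332: h=3, slot 3 occupied => index 4.
Insert 121: h=2, slots 2,3,4 occupied => index 5.
Table: [-, 799, 814, 849, 332, 121, -]

4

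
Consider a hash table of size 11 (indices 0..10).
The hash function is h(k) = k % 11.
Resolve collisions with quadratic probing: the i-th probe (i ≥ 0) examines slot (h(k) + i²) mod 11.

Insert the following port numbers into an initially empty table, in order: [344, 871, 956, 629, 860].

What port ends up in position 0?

860

344 hashes to 3; slot 3 is free => place at 3.
871 hashes to 2; slot 2 is free => place at 2.
956 hashes to 10; slot 10 is free => place at 10.
629 hashes to 2; 2,3 taken => place at 6.
860 hashes to 2; 2,3,6 taken => place at 0.
Table: [860, -, 871, 344, -, -, 629, -, -, -, 956]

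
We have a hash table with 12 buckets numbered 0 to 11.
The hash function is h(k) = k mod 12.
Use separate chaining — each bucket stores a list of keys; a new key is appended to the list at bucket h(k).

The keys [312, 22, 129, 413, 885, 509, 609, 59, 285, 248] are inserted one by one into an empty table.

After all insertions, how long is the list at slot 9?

4

Insert 312: h=0, bucket 0 empty -> new chain.
Insert 22: h=10, bucket 10 empty -> new chain.
Insert 129: h=9, bucket 9 empty -> new chain.
Insert 413: h=5, bucket 5 empty -> new chain.
Insert 885: h=9, bucket 9 nonempty -> append to chain.
Insert 509: h=5, bucket 5 nonempty -> append to chain.
Insert 609: h=9, bucket 9 nonempty -> append to chain.
Insert 59: h=11, bucket 11 empty -> new chain.
Insert 285: h=9, bucket 9 nonempty -> append to chain.
Insert 248: h=8, bucket 8 empty -> new chain.
Final buckets:
0: 312
1: _
2: _
3: _
4: _
5: 413 -> 509
6: _
7: _
8: 248
9: 129 -> 885 -> 609 -> 285
10: 22
11: 59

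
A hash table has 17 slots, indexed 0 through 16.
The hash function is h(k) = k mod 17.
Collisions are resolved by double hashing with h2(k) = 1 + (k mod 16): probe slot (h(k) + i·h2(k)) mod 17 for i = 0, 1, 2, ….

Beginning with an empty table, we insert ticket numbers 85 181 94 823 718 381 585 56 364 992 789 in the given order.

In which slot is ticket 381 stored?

Insert 85: h=0, slot 0 empty => index 0.
Insert 181: h=11, slot 11 empty => index 11.
Insert 94: h=9, slot 9 empty => index 9.
Insert 823: h=7, slot 7 empty => index 7.
Insert 718: h=4, slot 4 empty => index 4.
Insert 381: h=7, h2=14, slots 7,4 occupied => index 1.
Insert 585: h=7, h2=10, slots 7,0 occupied => index 10.
Insert 56: h=5, slot 5 empty => index 5.
Insert 364: h=7, h2=13, slot 7 occupied => index 3.
Insert 992: h=6, slot 6 empty => index 6.
Insert 789: h=7, h2=6, slot 7 occupied => index 13.
Table: [85, 381, -, 364, 718, 56, 992, 823, -, 94, 585, 181, -, 789, -, -, -]

1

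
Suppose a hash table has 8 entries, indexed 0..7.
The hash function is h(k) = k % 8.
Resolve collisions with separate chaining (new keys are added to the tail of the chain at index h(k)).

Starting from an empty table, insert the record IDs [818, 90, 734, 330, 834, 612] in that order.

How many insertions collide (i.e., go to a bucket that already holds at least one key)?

3

Insert 818: h=2, bucket 2 empty -> new chain.
Insert 90: h=2, bucket 2 nonempty -> append to chain.
Insert 734: h=6, bucket 6 empty -> new chain.
Insert 330: h=2, bucket 2 nonempty -> append to chain.
Insert 834: h=2, bucket 2 nonempty -> append to chain.
Insert 612: h=4, bucket 4 empty -> new chain.
Final buckets:
0: .
1: .
2: 818 -> 90 -> 330 -> 834
3: .
4: 612
5: .
6: 734
7: .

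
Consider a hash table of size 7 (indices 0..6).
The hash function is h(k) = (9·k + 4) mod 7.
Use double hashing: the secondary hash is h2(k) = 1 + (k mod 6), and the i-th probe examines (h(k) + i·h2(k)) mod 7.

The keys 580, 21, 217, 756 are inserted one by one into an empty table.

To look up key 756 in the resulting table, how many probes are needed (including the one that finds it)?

580 hashes to 2; slot 2 is free -> place at 2.
21 hashes to 4; slot 4 is free -> place at 4.
217 hashes to 4, h2=2; 4 taken -> place at 6.
756 hashes to 4, h2=1; 4 taken -> place at 5.
Table: [., ., 580, ., 21, 756, 217]
Lookup 756: h=4, h2=1, probe 4,5 → found at 5.

2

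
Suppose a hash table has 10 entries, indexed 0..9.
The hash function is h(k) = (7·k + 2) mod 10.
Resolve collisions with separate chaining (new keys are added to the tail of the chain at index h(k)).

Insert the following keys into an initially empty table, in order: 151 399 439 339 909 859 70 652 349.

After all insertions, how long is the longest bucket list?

151 → bucket 9
399 → bucket 5
439 → bucket 5 (collision)
339 → bucket 5 (collision)
909 → bucket 5 (collision)
859 → bucket 5 (collision)
70 → bucket 2
652 → bucket 6
349 → bucket 5 (collision)
Final buckets:
0: —
1: —
2: 70
3: —
4: —
5: 399 -> 439 -> 339 -> 909 -> 859 -> 349
6: 652
7: —
8: —
9: 151

6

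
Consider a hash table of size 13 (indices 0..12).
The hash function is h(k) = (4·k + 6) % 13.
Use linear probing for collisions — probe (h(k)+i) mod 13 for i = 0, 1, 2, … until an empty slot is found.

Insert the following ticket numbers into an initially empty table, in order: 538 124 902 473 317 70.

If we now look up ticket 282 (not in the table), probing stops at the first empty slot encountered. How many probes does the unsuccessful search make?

Insert 538: h=0, slot 0 empty → index 0.
Insert 124: h=8, slot 8 empty → index 8.
Insert 902: h=0, slot 0 occupied → index 1.
Insert 473: h=0, slots 0,1 occupied → index 2.
Insert 317: h=0, slots 0,1,2 occupied → index 3.
Insert 70: h=0, slots 0,1,2,3 occupied → index 4.
Table: [538, 902, 473, 317, 70, -, -, -, 124, -, -, -, -]
Lookup 282: h=3, probe 3,4,5 → slot 5 empty, not found.

3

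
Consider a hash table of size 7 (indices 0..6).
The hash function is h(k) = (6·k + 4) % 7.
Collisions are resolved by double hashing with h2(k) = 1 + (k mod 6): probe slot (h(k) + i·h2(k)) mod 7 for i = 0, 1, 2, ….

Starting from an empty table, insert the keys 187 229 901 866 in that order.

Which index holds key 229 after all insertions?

187 hashes to 6; slot 6 is free → place at 6.
229 hashes to 6, h2=2; 6 taken → place at 1.
901 hashes to 6, h2=2; 6,1 taken → place at 3.
866 hashes to 6, h2=3; 6 taken → place at 2.
Table: [—, 229, 866, 901, —, —, 187]

1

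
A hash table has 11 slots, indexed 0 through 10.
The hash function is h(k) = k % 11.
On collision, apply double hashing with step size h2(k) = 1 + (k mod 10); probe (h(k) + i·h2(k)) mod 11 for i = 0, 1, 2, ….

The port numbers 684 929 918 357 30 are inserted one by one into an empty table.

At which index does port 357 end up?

10

Insert 684: h=2, slot 2 empty → index 2.
Insert 929: h=5, slot 5 empty → index 5.
Insert 918: h=5, h2=9, slot 5 occupied → index 3.
Insert 357: h=5, h2=8, slots 5,2 occupied → index 10.
Insert 30: h=8, slot 8 empty → index 8.
Table: [∅, ∅, 684, 918, ∅, 929, ∅, ∅, 30, ∅, 357]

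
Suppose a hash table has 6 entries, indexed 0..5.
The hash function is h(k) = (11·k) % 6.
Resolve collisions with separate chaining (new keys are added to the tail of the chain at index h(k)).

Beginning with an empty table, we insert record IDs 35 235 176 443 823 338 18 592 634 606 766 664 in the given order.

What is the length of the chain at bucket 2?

35 -> bucket 1
235 -> bucket 5
176 -> bucket 4
443 -> bucket 1 (collision)
823 -> bucket 5 (collision)
338 -> bucket 4 (collision)
18 -> bucket 0
592 -> bucket 2
634 -> bucket 2 (collision)
606 -> bucket 0 (collision)
766 -> bucket 2 (collision)
664 -> bucket 2 (collision)
Final buckets:
0: 18 -> 606
1: 35 -> 443
2: 592 -> 634 -> 766 -> 664
3: ∅
4: 176 -> 338
5: 235 -> 823

4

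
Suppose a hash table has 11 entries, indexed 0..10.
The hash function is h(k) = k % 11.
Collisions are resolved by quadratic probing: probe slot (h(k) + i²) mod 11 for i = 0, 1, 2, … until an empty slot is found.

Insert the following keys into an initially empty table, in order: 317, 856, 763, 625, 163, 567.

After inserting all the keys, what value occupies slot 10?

317 hashes to 9; slot 9 is free → place at 9.
856 hashes to 9; 9 taken → place at 10.
763 hashes to 4; slot 4 is free → place at 4.
625 hashes to 9; 9,10 taken → place at 2.
163 hashes to 9; 9,10,2 taken → place at 7.
567 hashes to 6; slot 6 is free → place at 6.
Table: [_, _, 625, _, 763, _, 567, 163, _, 317, 856]

856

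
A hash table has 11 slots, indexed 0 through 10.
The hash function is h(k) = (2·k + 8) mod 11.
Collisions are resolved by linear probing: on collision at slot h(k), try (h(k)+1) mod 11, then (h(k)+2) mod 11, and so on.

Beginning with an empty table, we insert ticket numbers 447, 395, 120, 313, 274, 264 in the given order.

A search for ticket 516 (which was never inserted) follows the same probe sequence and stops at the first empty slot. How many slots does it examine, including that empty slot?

Insert 447: h=0, slot 0 empty -> index 0.
Insert 395: h=6, slot 6 empty -> index 6.
Insert 120: h=6, slot 6 occupied -> index 7.
Insert 313: h=7, slot 7 occupied -> index 8.
Insert 274: h=6, slots 6,7,8 occupied -> index 9.
Insert 264: h=8, slots 8,9 occupied -> index 10.
Table: [447, _, _, _, _, _, 395, 120, 313, 274, 264]
Lookup 516: h=6, probe 6,7,8,9,10,0,1 → slot 1 empty, not found.

7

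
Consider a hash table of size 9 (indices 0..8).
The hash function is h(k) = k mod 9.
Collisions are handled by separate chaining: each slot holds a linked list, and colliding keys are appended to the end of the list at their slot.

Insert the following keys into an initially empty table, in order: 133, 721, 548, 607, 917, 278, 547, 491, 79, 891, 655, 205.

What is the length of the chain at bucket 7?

5

Insert 133: h=7, bucket 7 empty -> new chain.
Insert 721: h=1, bucket 1 empty -> new chain.
Insert 548: h=8, bucket 8 empty -> new chain.
Insert 607: h=4, bucket 4 empty -> new chain.
Insert 917: h=8, bucket 8 nonempty -> append to chain.
Insert 278: h=8, bucket 8 nonempty -> append to chain.
Insert 547: h=7, bucket 7 nonempty -> append to chain.
Insert 491: h=5, bucket 5 empty -> new chain.
Insert 79: h=7, bucket 7 nonempty -> append to chain.
Insert 891: h=0, bucket 0 empty -> new chain.
Insert 655: h=7, bucket 7 nonempty -> append to chain.
Insert 205: h=7, bucket 7 nonempty -> append to chain.
Final buckets:
0: 891
1: 721
2: .
3: .
4: 607
5: 491
6: .
7: 133 -> 547 -> 79 -> 655 -> 205
8: 548 -> 917 -> 278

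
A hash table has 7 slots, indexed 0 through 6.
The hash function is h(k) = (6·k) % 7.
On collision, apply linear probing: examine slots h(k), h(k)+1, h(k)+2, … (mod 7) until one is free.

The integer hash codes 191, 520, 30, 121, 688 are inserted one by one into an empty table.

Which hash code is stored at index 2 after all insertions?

688

191 hashes to 5; slot 5 is free => place at 5.
520 hashes to 5; 5 taken => place at 6.
30 hashes to 5; 5,6 taken => place at 0.
121 hashes to 5; 5,6,0 taken => place at 1.
688 hashes to 5; 5,6,0,1 taken => place at 2.
Table: [30, 121, 688, _, _, 191, 520]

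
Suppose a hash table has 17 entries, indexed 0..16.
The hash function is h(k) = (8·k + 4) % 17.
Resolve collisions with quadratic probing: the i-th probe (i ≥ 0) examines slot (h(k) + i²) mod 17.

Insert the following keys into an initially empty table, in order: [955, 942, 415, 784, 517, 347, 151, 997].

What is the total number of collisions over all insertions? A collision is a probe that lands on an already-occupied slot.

6

955 hashes to 11; slot 11 is free => place at 11.
942 hashes to 9; slot 9 is free => place at 9.
415 hashes to 9; 9 taken => place at 10.
784 hashes to 3; slot 3 is free => place at 3.
517 hashes to 9; 9,10 taken => place at 13.
347 hashes to 9; 9,10,13 taken => place at 1.
151 hashes to 5; slot 5 is free => place at 5.
997 hashes to 7; slot 7 is free => place at 7.
Table: [., 347, ., 784, ., 151, ., 997, ., 942, 415, 955, ., 517, ., ., .]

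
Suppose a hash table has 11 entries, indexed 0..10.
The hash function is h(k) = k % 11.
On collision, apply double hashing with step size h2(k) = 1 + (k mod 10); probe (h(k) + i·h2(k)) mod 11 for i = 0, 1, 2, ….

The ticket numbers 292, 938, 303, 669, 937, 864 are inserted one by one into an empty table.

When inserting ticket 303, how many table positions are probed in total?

2

292 hashes to 6; slot 6 is free => place at 6.
938 hashes to 3; slot 3 is free => place at 3.
303 hashes to 6, h2=4; 6 taken => place at 10.
669 hashes to 9; slot 9 is free => place at 9.
937 hashes to 2; slot 2 is free => place at 2.
864 hashes to 6, h2=5; 6 taken => place at 0.
Table: [864, —, 937, 938, —, —, 292, —, —, 669, 303]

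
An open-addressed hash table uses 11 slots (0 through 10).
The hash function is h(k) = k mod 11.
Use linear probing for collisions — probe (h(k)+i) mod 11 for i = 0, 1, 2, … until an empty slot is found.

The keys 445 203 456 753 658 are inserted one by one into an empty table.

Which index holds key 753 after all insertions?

8

445: h=5 -> slot 5
203: h=5, probe 5,6 -> slot 6
456: h=5, probe 5,6,7 -> slot 7
753: h=5, probe 5,6,7,8 -> slot 8
658: h=9 -> slot 9
Table: [_, _, _, _, _, 445, 203, 456, 753, 658, _]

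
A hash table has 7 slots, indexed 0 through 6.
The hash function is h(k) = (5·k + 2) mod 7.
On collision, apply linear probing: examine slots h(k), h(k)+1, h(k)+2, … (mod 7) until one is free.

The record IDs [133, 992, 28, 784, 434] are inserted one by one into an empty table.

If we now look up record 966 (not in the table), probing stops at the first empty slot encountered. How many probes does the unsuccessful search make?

6

133 hashes to 2; slot 2 is free → place at 2.
992 hashes to 6; slot 6 is free → place at 6.
28 hashes to 2; 2 taken → place at 3.
784 hashes to 2; 2,3 taken → place at 4.
434 hashes to 2; 2,3,4 taken → place at 5.
Table: [., ., 133, 28, 784, 434, 992]
Lookup 966: h=2, probe 2,3,4,5,6,0 → slot 0 empty, not found.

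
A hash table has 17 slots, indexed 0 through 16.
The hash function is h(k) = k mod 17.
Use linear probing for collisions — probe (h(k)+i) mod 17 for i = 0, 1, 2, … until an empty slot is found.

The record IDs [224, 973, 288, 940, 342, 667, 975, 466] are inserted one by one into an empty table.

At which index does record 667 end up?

6

Insert 224: h=3, slot 3 empty -> index 3.
Insert 973: h=4, slot 4 empty -> index 4.
Insert 288: h=16, slot 16 empty -> index 16.
Insert 940: h=5, slot 5 empty -> index 5.
Insert 342: h=2, slot 2 empty -> index 2.
Insert 667: h=4, slots 4,5 occupied -> index 6.
Insert 975: h=6, slot 6 occupied -> index 7.
Insert 466: h=7, slot 7 occupied -> index 8.
Table: [∅, ∅, 342, 224, 973, 940, 667, 975, 466, ∅, ∅, ∅, ∅, ∅, ∅, ∅, 288]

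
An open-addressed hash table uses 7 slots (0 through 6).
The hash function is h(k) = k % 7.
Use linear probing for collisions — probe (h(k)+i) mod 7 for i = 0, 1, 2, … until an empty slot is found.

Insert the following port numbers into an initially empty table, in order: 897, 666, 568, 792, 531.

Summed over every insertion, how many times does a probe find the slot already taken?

897: h=1 → slot 1
666: h=1, probe 1,2 → slot 2
568: h=1, probe 1,2,3 → slot 3
792: h=1, probe 1,2,3,4 → slot 4
531: h=6 → slot 6
Table: [-, 897, 666, 568, 792, -, 531]

6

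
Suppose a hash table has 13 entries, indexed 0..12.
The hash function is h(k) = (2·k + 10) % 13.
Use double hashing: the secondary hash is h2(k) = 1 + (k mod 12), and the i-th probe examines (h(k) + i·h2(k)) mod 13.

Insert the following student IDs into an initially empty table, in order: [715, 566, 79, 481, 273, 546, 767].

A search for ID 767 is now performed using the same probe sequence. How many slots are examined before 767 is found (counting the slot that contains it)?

2

Insert 715: h=10, slot 10 empty → index 10.
Insert 566: h=11, slot 11 empty → index 11.
Insert 79: h=12, slot 12 empty → index 12.
Insert 481: h=10, h2=2, slots 10,12 occupied → index 1.
Insert 273: h=10, h2=10, slot 10 occupied → index 7.
Insert 546: h=10, h2=7, slot 10 occupied → index 4.
Insert 767: h=10, h2=12, slot 10 occupied → index 9.
Table: [—, 481, —, —, 546, —, —, 273, —, 767, 715, 566, 79]
Lookup 767: h=10, h2=12, probe 10,9 → found at 9.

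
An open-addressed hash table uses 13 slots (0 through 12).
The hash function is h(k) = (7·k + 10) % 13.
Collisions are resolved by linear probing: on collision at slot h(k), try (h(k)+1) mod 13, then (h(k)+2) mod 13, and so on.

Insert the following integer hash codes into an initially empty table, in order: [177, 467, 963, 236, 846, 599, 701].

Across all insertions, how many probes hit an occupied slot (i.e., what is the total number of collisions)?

Insert 177: h=1, slot 1 empty => index 1.
Insert 467: h=3, slot 3 empty => index 3.
Insert 963: h=4, slot 4 empty => index 4.
Insert 236: h=11, slot 11 empty => index 11.
Insert 846: h=4, slot 4 occupied => index 5.
Insert 599: h=4, slots 4,5 occupied => index 6.
Insert 701: h=3, slots 3,4,5,6 occupied => index 7.
Table: [_, 177, _, 467, 963, 846, 599, 701, _, _, _, 236, _]

7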